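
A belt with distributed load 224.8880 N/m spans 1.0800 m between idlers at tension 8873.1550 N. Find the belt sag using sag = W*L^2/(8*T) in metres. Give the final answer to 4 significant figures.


sag = 224.8880 * 1.0800^2 / (8 * 8873.1550)
sag = 0.003695 m


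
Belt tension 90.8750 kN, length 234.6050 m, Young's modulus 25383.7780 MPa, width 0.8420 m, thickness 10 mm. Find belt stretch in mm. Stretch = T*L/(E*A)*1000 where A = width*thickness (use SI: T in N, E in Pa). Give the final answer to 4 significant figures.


A = 0.8420 * 0.01 = 0.00842 m^2
Stretch = 90.8750*1000 * 234.6050 / (25383.7780e6 * 0.00842) * 1000
Stretch = 99.75 mm


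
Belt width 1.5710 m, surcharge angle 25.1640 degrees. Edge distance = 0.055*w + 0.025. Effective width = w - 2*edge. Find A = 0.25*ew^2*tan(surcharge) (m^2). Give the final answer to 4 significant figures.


edge = 0.055*1.5710 + 0.025 = 0.111405 m
ew = 1.5710 - 2*0.111405 = 1.34819 m
A = 0.25 * 1.34819^2 * tan(25.1640 deg)
A = 0.2135 m^2


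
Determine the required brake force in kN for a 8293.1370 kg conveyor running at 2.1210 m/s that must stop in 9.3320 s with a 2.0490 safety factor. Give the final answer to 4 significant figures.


F = 8293.1370 * 2.1210 / 9.3320 * 2.0490 / 1000
F = 3.862 kN


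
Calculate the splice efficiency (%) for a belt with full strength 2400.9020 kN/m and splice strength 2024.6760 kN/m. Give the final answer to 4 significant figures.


Eff = 2024.6760 / 2400.9020 * 100
Eff = 84.33 %


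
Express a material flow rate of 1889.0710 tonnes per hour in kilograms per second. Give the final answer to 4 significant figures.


m_dot = 1889.0710 * 1000 / 3600
m_dot = 524.7 kg/s


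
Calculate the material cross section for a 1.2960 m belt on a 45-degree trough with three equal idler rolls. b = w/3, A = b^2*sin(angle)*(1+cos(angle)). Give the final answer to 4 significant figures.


b = 1.2960/3 = 0.432 m
A = 0.432^2 * sin(45 deg) * (1 + cos(45 deg))
A = 0.2253 m^2


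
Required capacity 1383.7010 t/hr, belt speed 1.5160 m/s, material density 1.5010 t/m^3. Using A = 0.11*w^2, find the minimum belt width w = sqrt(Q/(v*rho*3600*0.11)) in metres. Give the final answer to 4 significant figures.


A_req = 1383.7010 / (1.5160 * 1.5010 * 3600) = 0.168912 m^2
w = sqrt(0.168912 / 0.11)
w = 1.239 m


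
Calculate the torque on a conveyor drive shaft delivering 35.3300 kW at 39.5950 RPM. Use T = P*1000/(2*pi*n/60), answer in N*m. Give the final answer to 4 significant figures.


omega = 2*pi*39.5950/60 = 4.14638 rad/s
T = 35.3300*1000 / 4.14638
T = 8521 N*m


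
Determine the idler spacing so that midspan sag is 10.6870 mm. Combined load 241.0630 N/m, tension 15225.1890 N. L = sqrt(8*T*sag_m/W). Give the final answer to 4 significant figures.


sag = 10.6870/1000 = 0.010687 m
L = sqrt(8 * 15225.1890 * 0.010687 / 241.0630)
L = 2.324 m


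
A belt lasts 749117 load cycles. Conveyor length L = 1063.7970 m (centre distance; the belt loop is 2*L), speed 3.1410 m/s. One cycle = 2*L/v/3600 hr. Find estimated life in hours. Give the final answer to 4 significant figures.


cycle_time = 2 * 1063.7970 / 3.1410 / 3600 = 0.188156 hr
life = 749117 * 0.188156 = 141000 hours


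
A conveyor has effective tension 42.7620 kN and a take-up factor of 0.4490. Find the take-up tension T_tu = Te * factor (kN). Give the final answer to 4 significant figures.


T_tu = 42.7620 * 0.4490
T_tu = 19.20 kN


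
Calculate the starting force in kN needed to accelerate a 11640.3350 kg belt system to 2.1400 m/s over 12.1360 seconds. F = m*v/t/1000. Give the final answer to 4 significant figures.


F = 11640.3350 * 2.1400 / 12.1360 / 1000
F = 2.053 kN


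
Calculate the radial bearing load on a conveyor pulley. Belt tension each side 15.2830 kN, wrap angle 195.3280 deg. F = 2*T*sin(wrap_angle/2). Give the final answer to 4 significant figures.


F = 2 * 15.2830 * sin(195.3280/2 deg)
F = 30.29 kN


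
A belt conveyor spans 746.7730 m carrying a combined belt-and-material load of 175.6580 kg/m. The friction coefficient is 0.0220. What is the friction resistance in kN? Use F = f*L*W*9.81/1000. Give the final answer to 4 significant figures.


F = 0.0220 * 746.7730 * 175.6580 * 9.81 / 1000
F = 28.31 kN


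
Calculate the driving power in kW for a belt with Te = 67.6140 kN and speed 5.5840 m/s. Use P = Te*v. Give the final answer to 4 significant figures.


P = Te * v = 67.6140 * 5.5840
P = 377.6 kW


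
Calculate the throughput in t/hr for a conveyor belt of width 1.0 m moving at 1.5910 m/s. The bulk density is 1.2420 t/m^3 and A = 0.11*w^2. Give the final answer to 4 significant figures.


A = 0.11 * 1.0^2 = 0.11 m^2
C = 0.11 * 1.5910 * 1.2420 * 3600
C = 782.5 t/hr


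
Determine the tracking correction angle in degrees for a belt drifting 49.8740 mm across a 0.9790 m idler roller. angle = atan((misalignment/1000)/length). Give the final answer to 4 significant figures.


misalign_m = 49.8740 / 1000 = 0.049874 m
angle = atan(0.049874 / 0.9790)
angle = 2.916 deg


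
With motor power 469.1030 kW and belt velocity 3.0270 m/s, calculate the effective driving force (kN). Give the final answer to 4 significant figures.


Te = P / v = 469.1030 / 3.0270
Te = 155.0 kN


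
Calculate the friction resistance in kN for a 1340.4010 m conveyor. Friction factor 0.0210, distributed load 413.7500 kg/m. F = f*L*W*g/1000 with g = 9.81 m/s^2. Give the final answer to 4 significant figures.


F = 0.0210 * 1340.4010 * 413.7500 * 9.81 / 1000
F = 114.3 kN


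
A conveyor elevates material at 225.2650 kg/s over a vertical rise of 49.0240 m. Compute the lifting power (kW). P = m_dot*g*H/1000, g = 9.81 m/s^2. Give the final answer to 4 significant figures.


P = 225.2650 * 9.81 * 49.0240 / 1000
P = 108.3 kW


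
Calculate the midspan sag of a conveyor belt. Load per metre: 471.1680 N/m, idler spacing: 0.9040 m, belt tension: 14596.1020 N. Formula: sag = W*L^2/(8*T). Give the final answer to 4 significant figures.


sag = 471.1680 * 0.9040^2 / (8 * 14596.1020)
sag = 0.003298 m


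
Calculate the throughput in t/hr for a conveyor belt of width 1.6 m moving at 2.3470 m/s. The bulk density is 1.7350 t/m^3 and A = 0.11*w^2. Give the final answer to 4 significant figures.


A = 0.11 * 1.6^2 = 0.2816 m^2
C = 0.2816 * 2.3470 * 1.7350 * 3600
C = 4128 t/hr


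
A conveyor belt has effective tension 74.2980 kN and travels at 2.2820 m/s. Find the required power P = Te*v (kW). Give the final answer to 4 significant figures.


P = Te * v = 74.2980 * 2.2820
P = 169.5 kW


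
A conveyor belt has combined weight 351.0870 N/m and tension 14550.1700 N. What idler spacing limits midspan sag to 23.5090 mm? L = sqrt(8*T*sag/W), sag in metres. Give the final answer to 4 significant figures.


sag = 23.5090/1000 = 0.023509 m
L = sqrt(8 * 14550.1700 * 0.023509 / 351.0870)
L = 2.792 m


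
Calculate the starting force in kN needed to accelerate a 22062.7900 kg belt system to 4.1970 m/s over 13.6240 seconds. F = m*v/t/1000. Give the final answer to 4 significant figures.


F = 22062.7900 * 4.1970 / 13.6240 / 1000
F = 6.797 kN


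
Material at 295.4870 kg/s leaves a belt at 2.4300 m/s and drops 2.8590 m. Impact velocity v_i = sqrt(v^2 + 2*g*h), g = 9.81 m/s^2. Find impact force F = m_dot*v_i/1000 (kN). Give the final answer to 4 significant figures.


v_i = sqrt(2.4300^2 + 2*9.81*2.8590) = 7.87391 m/s
F = 295.4870 * 7.87391 / 1000
F = 2.327 kN


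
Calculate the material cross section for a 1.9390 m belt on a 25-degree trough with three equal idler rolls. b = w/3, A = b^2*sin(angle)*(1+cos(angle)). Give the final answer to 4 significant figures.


b = 1.9390/3 = 0.646333 m
A = 0.646333^2 * sin(25 deg) * (1 + cos(25 deg))
A = 0.3366 m^2


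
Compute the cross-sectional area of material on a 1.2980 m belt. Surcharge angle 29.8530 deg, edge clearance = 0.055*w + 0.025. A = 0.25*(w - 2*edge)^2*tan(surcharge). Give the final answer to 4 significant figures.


edge = 0.055*1.2980 + 0.025 = 0.09639 m
ew = 1.2980 - 2*0.09639 = 1.10522 m
A = 0.25 * 1.10522^2 * tan(29.8530 deg)
A = 0.1753 m^2


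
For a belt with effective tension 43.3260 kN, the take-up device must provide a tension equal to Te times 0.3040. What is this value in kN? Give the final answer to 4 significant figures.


T_tu = 43.3260 * 0.3040
T_tu = 13.17 kN


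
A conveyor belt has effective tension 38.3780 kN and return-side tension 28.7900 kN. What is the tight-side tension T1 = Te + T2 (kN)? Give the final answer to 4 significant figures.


T1 = Te + T2 = 38.3780 + 28.7900
T1 = 67.17 kN


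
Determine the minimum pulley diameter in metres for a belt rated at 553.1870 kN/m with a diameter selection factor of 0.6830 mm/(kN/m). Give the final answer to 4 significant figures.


D = 553.1870 * 0.6830 / 1000
D = 0.3778 m


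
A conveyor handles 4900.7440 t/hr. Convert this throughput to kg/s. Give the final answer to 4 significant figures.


m_dot = 4900.7440 * 1000 / 3600
m_dot = 1361 kg/s


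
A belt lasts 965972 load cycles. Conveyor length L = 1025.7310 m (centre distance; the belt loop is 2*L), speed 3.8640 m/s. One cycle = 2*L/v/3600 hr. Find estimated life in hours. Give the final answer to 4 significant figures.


cycle_time = 2 * 1025.7310 / 3.8640 / 3600 = 0.147477 hr
life = 965972 * 0.147477 = 142500 hours


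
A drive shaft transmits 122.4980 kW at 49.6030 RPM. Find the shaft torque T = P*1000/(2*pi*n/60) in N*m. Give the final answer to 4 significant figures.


omega = 2*pi*49.6030/60 = 5.19441 rad/s
T = 122.4980*1000 / 5.19441
T = 23580 N*m


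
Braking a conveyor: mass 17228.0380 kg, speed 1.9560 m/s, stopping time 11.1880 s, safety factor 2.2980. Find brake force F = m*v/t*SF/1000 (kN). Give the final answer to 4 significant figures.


F = 17228.0380 * 1.9560 / 11.1880 * 2.2980 / 1000
F = 6.922 kN


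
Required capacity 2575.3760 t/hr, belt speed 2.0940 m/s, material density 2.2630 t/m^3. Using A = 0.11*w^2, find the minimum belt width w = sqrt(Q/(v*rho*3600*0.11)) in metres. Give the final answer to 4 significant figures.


A_req = 2575.3760 / (2.0940 * 2.2630 * 3600) = 0.150965 m^2
w = sqrt(0.150965 / 0.11)
w = 1.171 m


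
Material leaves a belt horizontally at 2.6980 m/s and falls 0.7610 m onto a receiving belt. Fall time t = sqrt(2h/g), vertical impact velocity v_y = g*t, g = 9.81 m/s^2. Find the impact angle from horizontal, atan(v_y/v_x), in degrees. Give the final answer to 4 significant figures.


t = sqrt(2*0.7610/9.81) = 0.393888 s
v_y = 9.81 * 0.393888 = 3.86404 m/s
angle = atan(3.86404 / 2.6980) = 55.08 deg


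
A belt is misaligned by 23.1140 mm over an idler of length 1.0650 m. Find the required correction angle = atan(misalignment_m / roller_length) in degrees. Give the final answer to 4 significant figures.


misalign_m = 23.1140 / 1000 = 0.023114 m
angle = atan(0.023114 / 1.0650)
angle = 1.243 deg


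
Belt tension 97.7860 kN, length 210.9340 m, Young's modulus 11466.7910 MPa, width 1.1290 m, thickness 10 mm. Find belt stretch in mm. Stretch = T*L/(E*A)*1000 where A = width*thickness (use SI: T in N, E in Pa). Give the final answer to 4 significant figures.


A = 1.1290 * 0.01 = 0.01129 m^2
Stretch = 97.7860*1000 * 210.9340 / (11466.7910e6 * 0.01129) * 1000
Stretch = 159.3 mm


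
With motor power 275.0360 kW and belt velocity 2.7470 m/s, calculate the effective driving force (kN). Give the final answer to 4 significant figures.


Te = P / v = 275.0360 / 2.7470
Te = 100.1 kN


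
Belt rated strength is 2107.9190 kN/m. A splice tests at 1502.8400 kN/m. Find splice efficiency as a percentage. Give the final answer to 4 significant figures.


Eff = 1502.8400 / 2107.9190 * 100
Eff = 71.29 %


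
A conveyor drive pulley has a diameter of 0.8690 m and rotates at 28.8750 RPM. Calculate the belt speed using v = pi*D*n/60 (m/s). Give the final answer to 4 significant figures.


v = pi * 0.8690 * 28.8750 / 60
v = 1.314 m/s


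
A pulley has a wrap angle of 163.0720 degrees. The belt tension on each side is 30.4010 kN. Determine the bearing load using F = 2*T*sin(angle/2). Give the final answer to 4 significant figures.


F = 2 * 30.4010 * sin(163.0720/2 deg)
F = 60.14 kN


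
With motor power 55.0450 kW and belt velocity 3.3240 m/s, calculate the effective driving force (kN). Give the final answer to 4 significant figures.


Te = P / v = 55.0450 / 3.3240
Te = 16.56 kN


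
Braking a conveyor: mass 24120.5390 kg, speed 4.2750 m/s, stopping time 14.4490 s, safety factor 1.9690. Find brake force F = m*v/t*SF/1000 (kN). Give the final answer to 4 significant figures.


F = 24120.5390 * 4.2750 / 14.4490 * 1.9690 / 1000
F = 14.05 kN


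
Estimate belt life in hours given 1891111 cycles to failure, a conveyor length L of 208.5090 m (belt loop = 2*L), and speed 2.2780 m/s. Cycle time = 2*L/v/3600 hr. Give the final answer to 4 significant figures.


cycle_time = 2 * 208.5090 / 2.2780 / 3600 = 0.0508509 hr
life = 1891111 * 0.0508509 = 96160 hours


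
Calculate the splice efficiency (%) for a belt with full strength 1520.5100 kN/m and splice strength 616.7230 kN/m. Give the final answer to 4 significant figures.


Eff = 616.7230 / 1520.5100 * 100
Eff = 40.56 %


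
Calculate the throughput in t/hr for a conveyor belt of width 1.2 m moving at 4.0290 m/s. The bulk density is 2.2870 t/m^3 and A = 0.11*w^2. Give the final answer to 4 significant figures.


A = 0.11 * 1.2^2 = 0.1584 m^2
C = 0.1584 * 4.0290 * 2.2870 * 3600
C = 5254 t/hr


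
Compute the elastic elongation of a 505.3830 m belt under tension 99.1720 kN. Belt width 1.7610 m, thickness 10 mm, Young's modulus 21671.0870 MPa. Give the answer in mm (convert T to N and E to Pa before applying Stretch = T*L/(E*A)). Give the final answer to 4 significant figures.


A = 1.7610 * 0.01 = 0.01761 m^2
Stretch = 99.1720*1000 * 505.3830 / (21671.0870e6 * 0.01761) * 1000
Stretch = 131.3 mm


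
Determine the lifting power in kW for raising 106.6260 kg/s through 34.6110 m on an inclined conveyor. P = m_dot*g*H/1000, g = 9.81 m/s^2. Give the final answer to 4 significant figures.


P = 106.6260 * 9.81 * 34.6110 / 1000
P = 36.20 kW


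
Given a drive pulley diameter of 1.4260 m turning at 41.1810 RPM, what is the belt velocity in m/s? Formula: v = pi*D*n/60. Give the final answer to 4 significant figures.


v = pi * 1.4260 * 41.1810 / 60
v = 3.075 m/s


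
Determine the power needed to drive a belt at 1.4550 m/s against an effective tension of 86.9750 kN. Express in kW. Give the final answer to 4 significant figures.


P = Te * v = 86.9750 * 1.4550
P = 126.5 kW


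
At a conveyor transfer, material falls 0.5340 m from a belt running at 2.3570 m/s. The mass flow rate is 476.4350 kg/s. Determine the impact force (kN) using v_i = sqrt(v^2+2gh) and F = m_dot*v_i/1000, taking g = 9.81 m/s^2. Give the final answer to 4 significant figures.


v_i = sqrt(2.3570^2 + 2*9.81*0.5340) = 4.00406 m/s
F = 476.4350 * 4.00406 / 1000
F = 1.908 kN


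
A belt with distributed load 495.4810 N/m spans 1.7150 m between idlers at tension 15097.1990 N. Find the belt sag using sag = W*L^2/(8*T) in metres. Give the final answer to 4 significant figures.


sag = 495.4810 * 1.7150^2 / (8 * 15097.1990)
sag = 0.01207 m


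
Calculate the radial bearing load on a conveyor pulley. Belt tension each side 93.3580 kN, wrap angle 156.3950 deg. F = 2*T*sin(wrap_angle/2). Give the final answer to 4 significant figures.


F = 2 * 93.3580 * sin(156.3950/2 deg)
F = 182.8 kN


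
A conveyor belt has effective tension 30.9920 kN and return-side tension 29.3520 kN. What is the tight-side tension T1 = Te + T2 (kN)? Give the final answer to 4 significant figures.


T1 = Te + T2 = 30.9920 + 29.3520
T1 = 60.34 kN


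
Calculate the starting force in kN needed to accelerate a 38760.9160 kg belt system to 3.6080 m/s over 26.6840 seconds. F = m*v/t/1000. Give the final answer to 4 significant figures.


F = 38760.9160 * 3.6080 / 26.6840 / 1000
F = 5.241 kN


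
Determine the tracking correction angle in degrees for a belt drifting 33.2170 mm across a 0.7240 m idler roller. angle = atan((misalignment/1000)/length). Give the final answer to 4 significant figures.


misalign_m = 33.2170 / 1000 = 0.033217 m
angle = atan(0.033217 / 0.7240)
angle = 2.627 deg


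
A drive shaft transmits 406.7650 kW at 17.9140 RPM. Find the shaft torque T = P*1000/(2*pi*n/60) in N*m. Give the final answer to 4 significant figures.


omega = 2*pi*17.9140/60 = 1.87595 rad/s
T = 406.7650*1000 / 1.87595
T = 216800 N*m


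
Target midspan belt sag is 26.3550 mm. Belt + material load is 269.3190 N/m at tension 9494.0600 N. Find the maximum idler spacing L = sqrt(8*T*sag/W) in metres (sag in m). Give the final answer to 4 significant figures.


sag = 26.3550/1000 = 0.026355 m
L = sqrt(8 * 9494.0600 * 0.026355 / 269.3190)
L = 2.726 m


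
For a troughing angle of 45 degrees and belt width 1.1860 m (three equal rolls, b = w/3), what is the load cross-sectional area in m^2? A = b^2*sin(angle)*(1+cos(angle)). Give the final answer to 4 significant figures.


b = 1.1860/3 = 0.395333 m
A = 0.395333^2 * sin(45 deg) * (1 + cos(45 deg))
A = 0.1887 m^2


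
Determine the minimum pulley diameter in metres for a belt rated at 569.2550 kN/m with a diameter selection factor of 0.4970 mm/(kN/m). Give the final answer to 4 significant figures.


D = 569.2550 * 0.4970 / 1000
D = 0.2829 m


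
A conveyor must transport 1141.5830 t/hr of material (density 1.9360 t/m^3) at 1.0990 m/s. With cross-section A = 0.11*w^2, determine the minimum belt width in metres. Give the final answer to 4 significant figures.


A_req = 1141.5830 / (1.0990 * 1.9360 * 3600) = 0.14904 m^2
w = sqrt(0.14904 / 0.11)
w = 1.164 m


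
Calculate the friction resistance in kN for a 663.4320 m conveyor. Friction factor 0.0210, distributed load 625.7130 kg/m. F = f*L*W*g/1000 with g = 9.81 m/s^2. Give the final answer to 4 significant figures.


F = 0.0210 * 663.4320 * 625.7130 * 9.81 / 1000
F = 85.52 kN


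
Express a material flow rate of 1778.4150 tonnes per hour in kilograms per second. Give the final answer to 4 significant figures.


m_dot = 1778.4150 * 1000 / 3600
m_dot = 494.0 kg/s


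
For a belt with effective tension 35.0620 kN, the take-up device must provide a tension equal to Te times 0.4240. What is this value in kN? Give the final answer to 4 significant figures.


T_tu = 35.0620 * 0.4240
T_tu = 14.87 kN


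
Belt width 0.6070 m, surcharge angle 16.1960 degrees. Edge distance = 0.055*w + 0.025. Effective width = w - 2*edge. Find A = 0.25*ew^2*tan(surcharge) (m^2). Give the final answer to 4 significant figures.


edge = 0.055*0.6070 + 0.025 = 0.058385 m
ew = 0.6070 - 2*0.058385 = 0.49023 m
A = 0.25 * 0.49023^2 * tan(16.1960 deg)
A = 0.01745 m^2


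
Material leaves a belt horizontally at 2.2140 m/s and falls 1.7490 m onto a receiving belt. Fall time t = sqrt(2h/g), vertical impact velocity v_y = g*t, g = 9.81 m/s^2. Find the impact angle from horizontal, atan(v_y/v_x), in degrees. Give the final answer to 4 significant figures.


t = sqrt(2*1.7490/9.81) = 0.597139 s
v_y = 9.81 * 0.597139 = 5.85793 m/s
angle = atan(5.85793 / 2.2140) = 69.30 deg


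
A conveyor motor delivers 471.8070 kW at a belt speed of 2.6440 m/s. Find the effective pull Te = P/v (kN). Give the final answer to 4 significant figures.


Te = P / v = 471.8070 / 2.6440
Te = 178.4 kN


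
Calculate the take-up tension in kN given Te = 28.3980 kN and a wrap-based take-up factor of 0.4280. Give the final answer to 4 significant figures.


T_tu = 28.3980 * 0.4280
T_tu = 12.15 kN


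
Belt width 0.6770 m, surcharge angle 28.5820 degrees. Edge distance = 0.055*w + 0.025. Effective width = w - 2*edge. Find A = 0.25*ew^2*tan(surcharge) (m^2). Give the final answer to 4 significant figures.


edge = 0.055*0.6770 + 0.025 = 0.062235 m
ew = 0.6770 - 2*0.062235 = 0.55253 m
A = 0.25 * 0.55253^2 * tan(28.5820 deg)
A = 0.04158 m^2


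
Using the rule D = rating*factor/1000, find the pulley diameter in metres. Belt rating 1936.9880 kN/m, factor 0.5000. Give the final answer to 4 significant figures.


D = 1936.9880 * 0.5000 / 1000
D = 0.9685 m


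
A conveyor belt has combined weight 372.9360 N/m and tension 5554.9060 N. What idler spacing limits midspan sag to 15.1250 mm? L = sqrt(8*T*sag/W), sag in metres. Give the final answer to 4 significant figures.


sag = 15.1250/1000 = 0.015125 m
L = sqrt(8 * 5554.9060 * 0.015125 / 372.9360)
L = 1.342 m


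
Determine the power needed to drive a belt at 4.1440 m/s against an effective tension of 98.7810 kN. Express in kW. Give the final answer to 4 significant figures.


P = Te * v = 98.7810 * 4.1440
P = 409.3 kW


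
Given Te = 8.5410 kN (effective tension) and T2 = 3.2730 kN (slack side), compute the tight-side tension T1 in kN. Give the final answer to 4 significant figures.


T1 = Te + T2 = 8.5410 + 3.2730
T1 = 11.81 kN


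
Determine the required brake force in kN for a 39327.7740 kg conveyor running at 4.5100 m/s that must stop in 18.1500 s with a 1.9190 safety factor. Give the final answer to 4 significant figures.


F = 39327.7740 * 4.5100 / 18.1500 * 1.9190 / 1000
F = 18.75 kN


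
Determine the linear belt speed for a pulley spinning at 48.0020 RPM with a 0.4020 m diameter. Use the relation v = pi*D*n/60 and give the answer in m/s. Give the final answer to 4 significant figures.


v = pi * 0.4020 * 48.0020 / 60
v = 1.010 m/s


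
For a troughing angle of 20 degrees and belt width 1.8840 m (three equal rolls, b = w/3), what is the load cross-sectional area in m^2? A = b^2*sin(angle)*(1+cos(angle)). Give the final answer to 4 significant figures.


b = 1.8840/3 = 0.628 m
A = 0.628^2 * sin(20 deg) * (1 + cos(20 deg))
A = 0.2616 m^2


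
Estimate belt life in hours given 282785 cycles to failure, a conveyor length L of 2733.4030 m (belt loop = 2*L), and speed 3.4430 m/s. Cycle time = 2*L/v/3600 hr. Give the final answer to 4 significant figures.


cycle_time = 2 * 2733.4030 / 3.4430 / 3600 = 0.441056 hr
life = 282785 * 0.441056 = 124700 hours


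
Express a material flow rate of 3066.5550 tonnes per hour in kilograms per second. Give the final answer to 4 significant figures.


m_dot = 3066.5550 * 1000 / 3600
m_dot = 851.8 kg/s


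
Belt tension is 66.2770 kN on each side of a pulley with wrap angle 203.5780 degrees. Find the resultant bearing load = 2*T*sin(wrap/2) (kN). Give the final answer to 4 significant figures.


F = 2 * 66.2770 * sin(203.5780/2 deg)
F = 129.8 kN


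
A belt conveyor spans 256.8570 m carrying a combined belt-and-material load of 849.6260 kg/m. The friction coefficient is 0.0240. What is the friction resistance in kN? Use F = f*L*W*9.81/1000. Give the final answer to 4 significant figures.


F = 0.0240 * 256.8570 * 849.6260 * 9.81 / 1000
F = 51.38 kN


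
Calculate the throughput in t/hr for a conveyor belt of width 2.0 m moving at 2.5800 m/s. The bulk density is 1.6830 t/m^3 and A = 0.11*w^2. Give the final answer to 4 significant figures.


A = 0.11 * 2.0^2 = 0.44 m^2
C = 0.44 * 2.5800 * 1.6830 * 3600
C = 6878 t/hr


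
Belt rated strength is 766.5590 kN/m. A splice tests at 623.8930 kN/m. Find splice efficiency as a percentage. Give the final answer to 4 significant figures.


Eff = 623.8930 / 766.5590 * 100
Eff = 81.39 %


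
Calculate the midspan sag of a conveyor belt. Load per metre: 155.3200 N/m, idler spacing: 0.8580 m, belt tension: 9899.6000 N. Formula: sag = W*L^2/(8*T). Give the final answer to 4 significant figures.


sag = 155.3200 * 0.8580^2 / (8 * 9899.6000)
sag = 0.001444 m


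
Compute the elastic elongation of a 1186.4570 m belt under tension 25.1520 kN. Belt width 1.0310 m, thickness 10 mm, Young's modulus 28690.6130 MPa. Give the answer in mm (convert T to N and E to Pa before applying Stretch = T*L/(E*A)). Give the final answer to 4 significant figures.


A = 1.0310 * 0.01 = 0.01031 m^2
Stretch = 25.1520*1000 * 1186.4570 / (28690.6130e6 * 0.01031) * 1000
Stretch = 100.9 mm


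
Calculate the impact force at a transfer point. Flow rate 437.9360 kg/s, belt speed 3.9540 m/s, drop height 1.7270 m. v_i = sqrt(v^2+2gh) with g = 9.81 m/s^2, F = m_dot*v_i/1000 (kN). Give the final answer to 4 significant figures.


v_i = sqrt(3.9540^2 + 2*9.81*1.7270) = 7.03689 m/s
F = 437.9360 * 7.03689 / 1000
F = 3.082 kN


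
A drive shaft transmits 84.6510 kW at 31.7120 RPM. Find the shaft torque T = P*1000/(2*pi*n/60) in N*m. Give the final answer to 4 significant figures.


omega = 2*pi*31.7120/60 = 3.32087 rad/s
T = 84.6510*1000 / 3.32087
T = 25490 N*m


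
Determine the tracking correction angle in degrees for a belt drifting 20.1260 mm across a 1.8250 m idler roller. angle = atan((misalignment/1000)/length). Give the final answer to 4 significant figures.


misalign_m = 20.1260 / 1000 = 0.020126 m
angle = atan(0.020126 / 1.8250)
angle = 0.6318 deg


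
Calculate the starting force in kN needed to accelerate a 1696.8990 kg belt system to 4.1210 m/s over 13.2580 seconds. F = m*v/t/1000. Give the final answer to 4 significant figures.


F = 1696.8990 * 4.1210 / 13.2580 / 1000
F = 0.5274 kN


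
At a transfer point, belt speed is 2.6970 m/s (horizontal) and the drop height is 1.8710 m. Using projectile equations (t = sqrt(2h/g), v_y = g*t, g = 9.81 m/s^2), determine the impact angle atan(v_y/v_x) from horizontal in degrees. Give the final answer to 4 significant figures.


t = sqrt(2*1.8710/9.81) = 0.617614 s
v_y = 9.81 * 0.617614 = 6.05879 m/s
angle = atan(6.05879 / 2.6970) = 66.00 deg


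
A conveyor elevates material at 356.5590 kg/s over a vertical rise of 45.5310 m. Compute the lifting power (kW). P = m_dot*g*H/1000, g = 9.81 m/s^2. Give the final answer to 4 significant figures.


P = 356.5590 * 9.81 * 45.5310 / 1000
P = 159.3 kW


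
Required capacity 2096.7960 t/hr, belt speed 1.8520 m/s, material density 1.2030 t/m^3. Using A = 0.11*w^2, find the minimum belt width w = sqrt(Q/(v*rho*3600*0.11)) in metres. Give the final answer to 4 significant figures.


A_req = 2096.7960 / (1.8520 * 1.2030 * 3600) = 0.261425 m^2
w = sqrt(0.261425 / 0.11)
w = 1.542 m


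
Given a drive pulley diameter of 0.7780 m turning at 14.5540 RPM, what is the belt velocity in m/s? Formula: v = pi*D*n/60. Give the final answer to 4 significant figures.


v = pi * 0.7780 * 14.5540 / 60
v = 0.5929 m/s


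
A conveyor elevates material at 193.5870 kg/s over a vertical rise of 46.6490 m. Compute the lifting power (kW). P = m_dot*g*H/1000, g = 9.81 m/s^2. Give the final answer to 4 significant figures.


P = 193.5870 * 9.81 * 46.6490 / 1000
P = 88.59 kW


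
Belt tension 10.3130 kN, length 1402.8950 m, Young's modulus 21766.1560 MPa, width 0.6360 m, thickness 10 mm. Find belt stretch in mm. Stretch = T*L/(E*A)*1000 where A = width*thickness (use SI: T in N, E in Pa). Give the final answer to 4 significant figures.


A = 0.6360 * 0.01 = 0.00636 m^2
Stretch = 10.3130*1000 * 1402.8950 / (21766.1560e6 * 0.00636) * 1000
Stretch = 104.5 mm


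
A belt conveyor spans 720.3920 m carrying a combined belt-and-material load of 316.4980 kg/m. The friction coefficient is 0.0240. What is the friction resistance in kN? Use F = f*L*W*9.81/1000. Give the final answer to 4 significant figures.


F = 0.0240 * 720.3920 * 316.4980 * 9.81 / 1000
F = 53.68 kN


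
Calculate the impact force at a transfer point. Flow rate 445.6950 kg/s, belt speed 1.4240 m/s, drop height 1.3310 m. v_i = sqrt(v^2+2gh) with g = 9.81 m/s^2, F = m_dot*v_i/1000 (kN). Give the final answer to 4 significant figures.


v_i = sqrt(1.4240^2 + 2*9.81*1.3310) = 5.3049 m/s
F = 445.6950 * 5.3049 / 1000
F = 2.364 kN


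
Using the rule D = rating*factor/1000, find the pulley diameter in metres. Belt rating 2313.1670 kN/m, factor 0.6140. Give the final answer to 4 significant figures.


D = 2313.1670 * 0.6140 / 1000
D = 1.420 m


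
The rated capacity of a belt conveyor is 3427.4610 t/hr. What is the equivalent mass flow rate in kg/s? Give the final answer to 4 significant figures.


m_dot = 3427.4610 * 1000 / 3600
m_dot = 952.1 kg/s


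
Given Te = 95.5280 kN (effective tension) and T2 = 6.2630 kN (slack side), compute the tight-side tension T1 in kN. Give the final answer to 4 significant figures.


T1 = Te + T2 = 95.5280 + 6.2630
T1 = 101.8 kN


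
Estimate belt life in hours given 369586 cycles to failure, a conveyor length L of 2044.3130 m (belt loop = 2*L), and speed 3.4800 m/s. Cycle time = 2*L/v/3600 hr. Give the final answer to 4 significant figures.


cycle_time = 2 * 2044.3130 / 3.4800 / 3600 = 0.326359 hr
life = 369586 * 0.326359 = 120600 hours


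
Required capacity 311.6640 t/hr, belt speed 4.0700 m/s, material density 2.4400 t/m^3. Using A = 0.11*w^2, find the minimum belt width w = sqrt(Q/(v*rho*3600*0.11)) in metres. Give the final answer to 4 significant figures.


A_req = 311.6640 / (4.0700 * 2.4400 * 3600) = 0.00871766 m^2
w = sqrt(0.00871766 / 0.11)
w = 0.2815 m


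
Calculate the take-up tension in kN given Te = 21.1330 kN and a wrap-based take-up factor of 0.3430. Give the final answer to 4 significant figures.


T_tu = 21.1330 * 0.3430
T_tu = 7.249 kN


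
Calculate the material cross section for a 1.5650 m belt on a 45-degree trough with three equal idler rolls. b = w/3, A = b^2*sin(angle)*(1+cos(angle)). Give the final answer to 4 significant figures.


b = 1.5650/3 = 0.521667 m
A = 0.521667^2 * sin(45 deg) * (1 + cos(45 deg))
A = 0.3285 m^2


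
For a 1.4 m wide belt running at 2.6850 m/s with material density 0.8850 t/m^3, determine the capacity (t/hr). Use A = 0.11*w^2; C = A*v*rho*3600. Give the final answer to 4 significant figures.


A = 0.11 * 1.4^2 = 0.2156 m^2
C = 0.2156 * 2.6850 * 0.8850 * 3600
C = 1844 t/hr


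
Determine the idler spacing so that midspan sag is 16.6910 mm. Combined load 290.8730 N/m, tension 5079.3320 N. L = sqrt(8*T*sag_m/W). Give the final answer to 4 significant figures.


sag = 16.6910/1000 = 0.016691 m
L = sqrt(8 * 5079.3320 * 0.016691 / 290.8730)
L = 1.527 m


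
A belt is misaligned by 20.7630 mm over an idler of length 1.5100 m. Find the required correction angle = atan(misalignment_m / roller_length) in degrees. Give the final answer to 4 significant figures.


misalign_m = 20.7630 / 1000 = 0.020763 m
angle = atan(0.020763 / 1.5100)
angle = 0.7878 deg


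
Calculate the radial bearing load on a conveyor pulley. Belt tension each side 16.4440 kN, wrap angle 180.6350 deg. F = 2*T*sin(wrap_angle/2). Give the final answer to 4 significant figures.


F = 2 * 16.4440 * sin(180.6350/2 deg)
F = 32.89 kN


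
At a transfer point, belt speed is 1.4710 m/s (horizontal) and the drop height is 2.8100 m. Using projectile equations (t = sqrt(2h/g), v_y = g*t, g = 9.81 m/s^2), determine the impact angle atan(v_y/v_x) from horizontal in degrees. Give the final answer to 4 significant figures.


t = sqrt(2*2.8100/9.81) = 0.756892 s
v_y = 9.81 * 0.756892 = 7.42511 m/s
angle = atan(7.42511 / 1.4710) = 78.79 deg


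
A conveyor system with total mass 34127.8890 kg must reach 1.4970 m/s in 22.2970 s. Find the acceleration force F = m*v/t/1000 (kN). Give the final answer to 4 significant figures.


F = 34127.8890 * 1.4970 / 22.2970 / 1000
F = 2.291 kN


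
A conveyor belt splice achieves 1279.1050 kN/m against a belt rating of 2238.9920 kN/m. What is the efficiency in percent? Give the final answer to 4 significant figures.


Eff = 1279.1050 / 2238.9920 * 100
Eff = 57.13 %


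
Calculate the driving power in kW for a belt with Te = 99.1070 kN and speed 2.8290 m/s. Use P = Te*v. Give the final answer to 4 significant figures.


P = Te * v = 99.1070 * 2.8290
P = 280.4 kW


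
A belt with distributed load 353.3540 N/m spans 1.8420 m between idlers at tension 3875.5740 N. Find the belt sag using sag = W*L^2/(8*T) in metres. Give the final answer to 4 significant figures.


sag = 353.3540 * 1.8420^2 / (8 * 3875.5740)
sag = 0.03867 m


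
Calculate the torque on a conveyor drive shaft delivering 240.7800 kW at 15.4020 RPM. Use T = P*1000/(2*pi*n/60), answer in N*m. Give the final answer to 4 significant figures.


omega = 2*pi*15.4020/60 = 1.61289 rad/s
T = 240.7800*1000 / 1.61289
T = 149300 N*m


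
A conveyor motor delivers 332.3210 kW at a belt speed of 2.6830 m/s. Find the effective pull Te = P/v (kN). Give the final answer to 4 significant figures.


Te = P / v = 332.3210 / 2.6830
Te = 123.9 kN


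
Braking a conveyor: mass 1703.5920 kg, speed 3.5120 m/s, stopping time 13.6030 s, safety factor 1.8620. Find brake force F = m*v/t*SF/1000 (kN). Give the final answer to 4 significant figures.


F = 1703.5920 * 3.5120 / 13.6030 * 1.8620 / 1000
F = 0.8190 kN


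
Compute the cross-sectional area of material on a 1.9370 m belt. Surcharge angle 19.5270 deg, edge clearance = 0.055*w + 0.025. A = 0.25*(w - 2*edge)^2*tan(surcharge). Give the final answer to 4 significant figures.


edge = 0.055*1.9370 + 0.025 = 0.131535 m
ew = 1.9370 - 2*0.131535 = 1.67393 m
A = 0.25 * 1.67393^2 * tan(19.5270 deg)
A = 0.2484 m^2


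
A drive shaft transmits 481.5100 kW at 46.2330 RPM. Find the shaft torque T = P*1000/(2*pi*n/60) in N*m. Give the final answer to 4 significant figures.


omega = 2*pi*46.2330/60 = 4.84151 rad/s
T = 481.5100*1000 / 4.84151
T = 99450 N*m


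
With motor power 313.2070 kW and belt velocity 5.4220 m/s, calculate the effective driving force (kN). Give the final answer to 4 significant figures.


Te = P / v = 313.2070 / 5.4220
Te = 57.77 kN


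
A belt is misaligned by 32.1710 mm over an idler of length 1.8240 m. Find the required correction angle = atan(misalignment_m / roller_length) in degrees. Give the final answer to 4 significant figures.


misalign_m = 32.1710 / 1000 = 0.032171 m
angle = atan(0.032171 / 1.8240)
angle = 1.010 deg


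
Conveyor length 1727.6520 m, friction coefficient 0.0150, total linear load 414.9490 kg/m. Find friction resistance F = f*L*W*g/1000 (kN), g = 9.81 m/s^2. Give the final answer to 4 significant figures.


F = 0.0150 * 1727.6520 * 414.9490 * 9.81 / 1000
F = 105.5 kN


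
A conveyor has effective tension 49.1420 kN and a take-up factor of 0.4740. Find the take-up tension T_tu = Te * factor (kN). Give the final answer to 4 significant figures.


T_tu = 49.1420 * 0.4740
T_tu = 23.29 kN


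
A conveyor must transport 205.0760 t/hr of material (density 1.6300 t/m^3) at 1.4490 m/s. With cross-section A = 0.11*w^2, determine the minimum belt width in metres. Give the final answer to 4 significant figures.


A_req = 205.0760 / (1.4490 * 1.6300 * 3600) = 0.0241188 m^2
w = sqrt(0.0241188 / 0.11)
w = 0.4683 m


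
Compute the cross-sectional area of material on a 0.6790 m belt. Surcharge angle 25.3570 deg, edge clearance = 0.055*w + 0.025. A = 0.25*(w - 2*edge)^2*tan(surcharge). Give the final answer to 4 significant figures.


edge = 0.055*0.6790 + 0.025 = 0.062345 m
ew = 0.6790 - 2*0.062345 = 0.55431 m
A = 0.25 * 0.55431^2 * tan(25.3570 deg)
A = 0.03640 m^2


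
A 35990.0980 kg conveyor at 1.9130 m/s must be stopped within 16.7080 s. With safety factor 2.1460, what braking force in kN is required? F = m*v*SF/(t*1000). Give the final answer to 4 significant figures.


F = 35990.0980 * 1.9130 / 16.7080 * 2.1460 / 1000
F = 8.843 kN


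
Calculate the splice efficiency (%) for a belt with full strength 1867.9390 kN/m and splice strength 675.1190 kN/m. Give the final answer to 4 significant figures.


Eff = 675.1190 / 1867.9390 * 100
Eff = 36.14 %


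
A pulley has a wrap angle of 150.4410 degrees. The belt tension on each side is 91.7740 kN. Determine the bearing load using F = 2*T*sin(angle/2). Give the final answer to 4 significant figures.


F = 2 * 91.7740 * sin(150.4410/2 deg)
F = 177.5 kN


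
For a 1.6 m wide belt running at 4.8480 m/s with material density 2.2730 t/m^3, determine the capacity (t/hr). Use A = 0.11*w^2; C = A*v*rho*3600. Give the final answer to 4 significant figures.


A = 0.11 * 1.6^2 = 0.2816 m^2
C = 0.2816 * 4.8480 * 2.2730 * 3600
C = 11170 t/hr


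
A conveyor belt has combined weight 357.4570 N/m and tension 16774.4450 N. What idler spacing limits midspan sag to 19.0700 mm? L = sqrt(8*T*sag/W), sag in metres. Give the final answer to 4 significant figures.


sag = 19.0700/1000 = 0.019070 m
L = sqrt(8 * 16774.4450 * 0.019070 / 357.4570)
L = 2.676 m


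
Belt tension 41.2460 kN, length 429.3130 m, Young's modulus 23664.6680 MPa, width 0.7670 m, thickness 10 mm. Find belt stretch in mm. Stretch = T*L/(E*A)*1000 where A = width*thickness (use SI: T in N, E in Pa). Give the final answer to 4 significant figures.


A = 0.7670 * 0.01 = 0.00767 m^2
Stretch = 41.2460*1000 * 429.3130 / (23664.6680e6 * 0.00767) * 1000
Stretch = 97.56 mm


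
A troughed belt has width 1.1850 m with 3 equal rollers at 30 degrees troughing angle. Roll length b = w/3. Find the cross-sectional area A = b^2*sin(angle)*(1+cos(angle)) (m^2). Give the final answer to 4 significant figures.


b = 1.1850/3 = 0.395 m
A = 0.395^2 * sin(30 deg) * (1 + cos(30 deg))
A = 0.1456 m^2


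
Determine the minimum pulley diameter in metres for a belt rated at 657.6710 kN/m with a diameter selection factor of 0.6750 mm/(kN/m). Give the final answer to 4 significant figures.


D = 657.6710 * 0.6750 / 1000
D = 0.4439 m


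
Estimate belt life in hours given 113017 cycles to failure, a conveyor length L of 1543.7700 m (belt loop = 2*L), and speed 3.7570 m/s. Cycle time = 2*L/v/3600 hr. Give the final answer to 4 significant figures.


cycle_time = 2 * 1543.7700 / 3.7570 / 3600 = 0.228281 hr
life = 113017 * 0.228281 = 25800 hours


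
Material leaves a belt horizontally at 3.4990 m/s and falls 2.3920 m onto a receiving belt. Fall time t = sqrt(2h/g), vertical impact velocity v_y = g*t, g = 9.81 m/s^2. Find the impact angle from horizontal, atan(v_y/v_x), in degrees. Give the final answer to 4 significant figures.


t = sqrt(2*2.3920/9.81) = 0.698331 s
v_y = 9.81 * 0.698331 = 6.85063 m/s
angle = atan(6.85063 / 3.4990) = 62.94 deg


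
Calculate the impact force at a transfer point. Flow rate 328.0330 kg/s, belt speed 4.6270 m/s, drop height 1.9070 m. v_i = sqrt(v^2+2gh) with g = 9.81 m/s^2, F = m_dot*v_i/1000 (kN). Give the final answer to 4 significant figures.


v_i = sqrt(4.6270^2 + 2*9.81*1.9070) = 7.66971 m/s
F = 328.0330 * 7.66971 / 1000
F = 2.516 kN


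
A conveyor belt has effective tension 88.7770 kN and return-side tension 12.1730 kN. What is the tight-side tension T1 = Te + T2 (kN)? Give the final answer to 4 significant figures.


T1 = Te + T2 = 88.7770 + 12.1730
T1 = 101.0 kN


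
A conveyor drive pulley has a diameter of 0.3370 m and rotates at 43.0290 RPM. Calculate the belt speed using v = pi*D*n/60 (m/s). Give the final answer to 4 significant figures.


v = pi * 0.3370 * 43.0290 / 60
v = 0.7593 m/s


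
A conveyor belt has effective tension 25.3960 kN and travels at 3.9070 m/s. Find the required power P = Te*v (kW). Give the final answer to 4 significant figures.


P = Te * v = 25.3960 * 3.9070
P = 99.22 kW


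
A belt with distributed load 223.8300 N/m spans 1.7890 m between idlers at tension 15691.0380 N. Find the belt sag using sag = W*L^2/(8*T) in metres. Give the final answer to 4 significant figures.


sag = 223.8300 * 1.7890^2 / (8 * 15691.0380)
sag = 0.005707 m


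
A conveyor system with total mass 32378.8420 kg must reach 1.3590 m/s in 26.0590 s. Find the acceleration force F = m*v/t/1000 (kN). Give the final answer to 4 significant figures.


F = 32378.8420 * 1.3590 / 26.0590 / 1000
F = 1.689 kN


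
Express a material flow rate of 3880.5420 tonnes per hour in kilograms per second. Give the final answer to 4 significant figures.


m_dot = 3880.5420 * 1000 / 3600
m_dot = 1078 kg/s
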